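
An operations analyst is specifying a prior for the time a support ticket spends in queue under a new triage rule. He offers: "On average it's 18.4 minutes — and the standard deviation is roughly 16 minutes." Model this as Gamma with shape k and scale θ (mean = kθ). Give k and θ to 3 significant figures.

For Gamma(k, scale θ): mean = kθ, variance = kθ², so CV = 1/√k.
CV = SD/mean = 16/18.4 = 0.8696, hence k = 1/CV² = 1.32.
Then θ = mean/k = 18.4/1.32 = 13.9.

k ≈ 1.32, θ ≈ 13.9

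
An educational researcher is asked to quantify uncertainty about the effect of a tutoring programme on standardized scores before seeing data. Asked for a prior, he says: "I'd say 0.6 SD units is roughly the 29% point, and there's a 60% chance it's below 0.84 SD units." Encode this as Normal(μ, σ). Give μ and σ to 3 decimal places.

μ = 0.765, σ = 0.297

The p-quantile of Normal(μ,σ) is μ + z_p·σ, with z_{0.29} = -0.5534 and z_{0.6} = 0.2533.
Eliminate σ: μ = (z₂·x₁ − z₁·x₂)/(z₂ − z₁) = (0.2533·0.6 − (-0.5534)·0.84)/0.8067 = 0.765.
Then σ = (x₂ − x₁)/(z₂ − z₁) = (0.84 − 0.6)/0.8067 = 0.297.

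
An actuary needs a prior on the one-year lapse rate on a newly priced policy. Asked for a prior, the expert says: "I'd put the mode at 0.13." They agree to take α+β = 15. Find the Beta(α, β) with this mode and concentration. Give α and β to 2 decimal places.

For α,β > 1 the Beta mode is (α−1)/(α+β−2). With α+β = 15, the mode is (α−1)/13.
Set (α−1)/13 = 0.13 → α = 1 + 0.13·13 = 2.69.
β = 15 − α = 12.31.

α = 2.69, β = 12.31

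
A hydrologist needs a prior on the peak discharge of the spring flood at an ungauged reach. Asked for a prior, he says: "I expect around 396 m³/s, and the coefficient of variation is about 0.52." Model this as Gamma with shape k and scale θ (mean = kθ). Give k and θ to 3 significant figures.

For Gamma(k, scale θ): mean = kθ, variance = kθ², so CV = 1/√k.
CV = 0.52, hence k = 1/CV² = 3.7.
Then θ = mean/k = 396/3.7 = 107.

k ≈ 3.7, θ ≈ 107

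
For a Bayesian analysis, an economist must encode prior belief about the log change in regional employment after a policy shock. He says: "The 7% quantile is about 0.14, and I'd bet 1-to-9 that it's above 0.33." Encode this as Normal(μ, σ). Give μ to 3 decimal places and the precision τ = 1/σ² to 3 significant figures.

μ = 0.242, τ = 211

The p-quantile of Normal(μ,σ) is μ + z_p·σ, with z_{0.07} = -1.476 and z_{0.9} = 1.282.
Eliminate σ: μ = (z₂·x₁ − z₁·x₂)/(z₂ − z₁) = (1.282·0.14 − (-1.476)·0.33)/2.757 = 0.242.
Then σ = (x₂ − x₁)/(z₂ − z₁) = (0.33 − 0.14)/2.757 = 0.069.
Precision τ = 1/σ² = 1/0.06891² = 211.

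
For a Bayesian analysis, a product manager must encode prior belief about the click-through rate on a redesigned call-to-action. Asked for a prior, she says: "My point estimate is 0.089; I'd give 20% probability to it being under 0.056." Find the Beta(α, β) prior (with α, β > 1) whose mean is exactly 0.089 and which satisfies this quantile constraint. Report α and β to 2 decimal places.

α ≈ 4.86, β ≈ 49.71

With mean 0.089 fixed, write α = 0.089s, β = 0.911s where s = α+β.
Need P(θ < 0.056) = 0.2 under Beta(0.089s, 0.911s). Normal approximation: (q−m)/√(m(1−m)/s) ≈ z_{0.2} = -0.842, so s ≈ 0.089·0.911·(-0.842)²/(0.056−0.089)² = 52.7.
At s = 52.7: P(θ<0.056) ≈ 0.205. Adjusting to match 0.2 gives s ≈ 54.57.
So α = 0.089·54.57 ≈ 4.86, β = 0.911·54.57 ≈ 49.71.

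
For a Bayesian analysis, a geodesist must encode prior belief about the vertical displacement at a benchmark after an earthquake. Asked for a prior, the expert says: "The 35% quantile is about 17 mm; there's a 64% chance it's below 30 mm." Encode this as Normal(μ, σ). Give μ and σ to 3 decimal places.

μ = 23.735, σ = 17.478

The p-quantile of Normal(μ,σ) is μ + z_p·σ, with z_{0.35} = -0.3853 and z_{0.64} = 0.3585.
Eliminate σ: μ = (z₂·x₁ − z₁·x₂)/(z₂ − z₁) = (0.3585·17 − (-0.3853)·30)/0.7438 = 23.735.
Then σ = (x₂ − x₁)/(z₂ − z₁) = (30 − 17)/0.7438 = 17.478.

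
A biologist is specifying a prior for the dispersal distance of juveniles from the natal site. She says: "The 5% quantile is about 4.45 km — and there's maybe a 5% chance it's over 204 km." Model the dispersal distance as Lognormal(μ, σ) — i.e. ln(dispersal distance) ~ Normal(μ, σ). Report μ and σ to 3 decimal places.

If T ~ Lognormal(μ,σ) then ln T ~ Normal(μ,σ), so the p-quantile of ln T is μ + z_p·σ.
ln(4.45) = 1.493 and ln(204) = 5.318; z_{0.05} = -1.645, z_{0.95} = 1.645.
σ = (5.318 − 1.493)/(1.645 − (-1.645)) = 1.163.
μ = 1.493 − (-1.645)·1.163 = 3.406.

μ ≈ 3.406, σ ≈ 1.163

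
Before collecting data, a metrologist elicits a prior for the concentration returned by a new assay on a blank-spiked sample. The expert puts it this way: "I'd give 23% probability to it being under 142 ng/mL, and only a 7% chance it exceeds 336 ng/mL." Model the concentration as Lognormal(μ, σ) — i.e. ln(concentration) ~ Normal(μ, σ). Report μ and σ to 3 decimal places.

μ ≈ 5.243, σ ≈ 0.389

If T ~ Lognormal(μ,σ) then ln T ~ Normal(μ,σ), so the p-quantile of ln T is μ + z_p·σ.
ln(142) = 4.956 and ln(336) = 5.817; z_{0.23} = -0.7388, z_{0.93} = 1.476.
σ = (5.817 − 4.956)/(1.476 − (-0.7388)) = 0.389.
μ = 4.956 − (-0.7388)·0.389 = 5.243.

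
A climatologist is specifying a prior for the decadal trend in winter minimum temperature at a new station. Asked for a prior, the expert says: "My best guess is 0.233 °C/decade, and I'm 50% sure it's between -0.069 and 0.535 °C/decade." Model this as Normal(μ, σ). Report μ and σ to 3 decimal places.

μ = 0.233, σ = 0.448

A symmetric 50% interval runs μ ± z·σ with z = 0.6745.
Half-width = 0.302, so σ = 0.302/0.6745 = 0.448.
μ is the stated best guess, 0.233.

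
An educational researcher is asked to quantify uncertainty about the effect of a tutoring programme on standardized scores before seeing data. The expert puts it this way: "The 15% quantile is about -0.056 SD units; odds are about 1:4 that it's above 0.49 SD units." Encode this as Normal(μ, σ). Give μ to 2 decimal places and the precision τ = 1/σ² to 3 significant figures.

μ = 0.25, τ = 11.8

The p-quantile of Normal(μ,σ) is μ + z_p·σ, with z_{0.15} = -1.036 and z_{0.8} = 0.8416.
Eliminate σ: μ = (z₂·x₁ − z₁·x₂)/(z₂ − z₁) = (0.8416·-0.056 − (-1.036)·0.49)/1.878 = 0.25.
Then σ = (x₂ − x₁)/(z₂ − z₁) = (0.49 − -0.056)/1.878 = 0.29.
Precision τ = 1/σ² = 1/0.2907² = 11.8.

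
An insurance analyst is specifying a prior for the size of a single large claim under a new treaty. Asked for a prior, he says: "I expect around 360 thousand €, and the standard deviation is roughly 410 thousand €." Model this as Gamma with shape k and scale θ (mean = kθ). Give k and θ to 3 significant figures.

For Gamma(k, scale θ): mean = kθ, variance = kθ², so CV = 1/√k.
CV = SD/mean = 410/360 = 1.139, hence k = 1/CV² = 0.771.
Then θ = mean/k = 360/0.771 = 467.

k ≈ 0.771, θ ≈ 467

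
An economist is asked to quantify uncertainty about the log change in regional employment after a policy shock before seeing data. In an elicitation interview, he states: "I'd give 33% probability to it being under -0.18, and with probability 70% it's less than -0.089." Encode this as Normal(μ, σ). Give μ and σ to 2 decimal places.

For Normal(μ,σ), the p-quantile is μ + z_p·σ. Here z_{0.33} = -0.4399, z_{0.7} = 0.5244.
So -0.18 = μ − 0.4399σ and -0.089 = μ + 0.5244σ.
Subtracting: σ = (-0.089 − -0.18)/(0.5244 − (-0.4399)) = 0.09.
Then μ = -0.18 − (-0.4399)·0.09 = -0.14.

μ = -0.14, σ = 0.09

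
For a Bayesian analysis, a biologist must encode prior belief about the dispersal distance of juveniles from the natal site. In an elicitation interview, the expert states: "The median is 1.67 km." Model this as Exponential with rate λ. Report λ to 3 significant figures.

λ ≈ 0.415

Exponential median = ln 2 / λ, so λ = ln 2 / 1.67 = 0.415.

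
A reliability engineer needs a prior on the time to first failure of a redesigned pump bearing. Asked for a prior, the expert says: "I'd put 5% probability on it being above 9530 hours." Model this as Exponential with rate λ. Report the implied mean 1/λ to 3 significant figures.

P(T > 9530.0) = e^(−λ·9530.0) = 0.05, so λ = −ln(0.05)/9530.0 = 0.000314.
Mean = 1/λ = 3180 hours.

mean ≈ 3180 hours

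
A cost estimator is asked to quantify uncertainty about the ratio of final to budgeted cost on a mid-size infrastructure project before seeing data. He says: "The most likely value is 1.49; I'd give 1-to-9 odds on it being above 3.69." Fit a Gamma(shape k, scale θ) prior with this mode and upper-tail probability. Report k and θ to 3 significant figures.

k ≈ 3.34, θ ≈ 0.638

Gamma(k,θ) with k>1 has mode (k−1)θ, so θ = 1.49/(k−1).
Need P(X < 3.69) = 0.9 with θ tied to k this way. Start at k = 2, θ = 1.49: P(X<3.69) ≈ 0.708.
Too low — raise k to concentrate. Iterating converges to k ≈ 3.34.
Then θ = 1.49/(3.34−1) ≈ 0.638.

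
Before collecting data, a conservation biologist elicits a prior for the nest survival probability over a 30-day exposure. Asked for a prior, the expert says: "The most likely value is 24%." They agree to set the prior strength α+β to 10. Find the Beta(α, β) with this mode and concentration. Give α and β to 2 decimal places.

For α,β > 1 the Beta mode is (α−1)/(α+β−2). With α+β = 10, the mode is (α−1)/8.
Set (α−1)/8 = 0.24 → α = 1 + 0.24·8 = 2.92.
β = 10 − α = 7.08.

α = 2.92, β = 7.08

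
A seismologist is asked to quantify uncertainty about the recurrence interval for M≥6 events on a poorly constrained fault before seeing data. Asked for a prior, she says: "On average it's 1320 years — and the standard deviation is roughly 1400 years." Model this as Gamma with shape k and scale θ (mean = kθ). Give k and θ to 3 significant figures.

k ≈ 0.889, θ ≈ 1480

For Gamma(k, scale θ): mean = kθ, variance = kθ², so CV = 1/√k.
CV = SD/mean = 1400/1320 = 1.061, hence k = 1/CV² = 0.889.
Then θ = mean/k = 1320/0.889 = 1480.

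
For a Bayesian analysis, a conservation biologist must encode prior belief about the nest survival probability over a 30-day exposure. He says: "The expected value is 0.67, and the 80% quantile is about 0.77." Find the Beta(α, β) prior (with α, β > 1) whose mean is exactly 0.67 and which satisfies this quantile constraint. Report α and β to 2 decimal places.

α ≈ 10.85, β ≈ 5.35

With mean 0.67 fixed, write α = 0.67s, β = 0.33s where s = α+β.
Need P(θ < 0.77) = 0.8 under Beta(0.67s, 0.33s). Normal approximation: (q−m)/√(m(1−m)/s) ≈ z_{0.8} = 0.842, so s ≈ 0.67·0.33·(0.842)²/(0.77−0.67)² = 15.7.
At s = 15.7: P(θ<0.77) ≈ 0.795. Adjusting to match 0.8 gives s ≈ 16.20.
So α = 0.67·16.20 ≈ 10.85, β = 0.33·16.20 ≈ 5.35.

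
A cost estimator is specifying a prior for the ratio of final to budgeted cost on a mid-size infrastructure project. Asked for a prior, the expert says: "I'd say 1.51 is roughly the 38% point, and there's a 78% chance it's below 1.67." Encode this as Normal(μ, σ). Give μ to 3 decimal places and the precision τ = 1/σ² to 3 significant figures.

μ = 1.555, τ = 45.4

For Normal(μ,σ), the p-quantile is μ + z_p·σ. Here z_{0.38} = -0.3055, z_{0.78} = 0.7722.
So 1.51 = μ − 0.3055σ and 1.67 = μ + 0.7722σ.
Subtracting: σ = (1.67 − 1.51)/(0.7722 − (-0.3055)) = 0.148.
Then μ = 1.51 − (-0.3055)·0.148 = 1.555.
Precision τ = 1/σ² = 1/0.1485² = 45.4.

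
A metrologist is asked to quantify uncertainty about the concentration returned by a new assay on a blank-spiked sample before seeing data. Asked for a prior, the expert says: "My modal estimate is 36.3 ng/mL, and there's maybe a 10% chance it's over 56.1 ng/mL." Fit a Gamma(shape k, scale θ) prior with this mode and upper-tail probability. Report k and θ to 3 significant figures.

k ≈ 10.9, θ ≈ 3.68

Gamma(k,θ) with k>1 has mode (k−1)θ, so θ = 36.3/(k−1).
Need P(X < 56.1) = 0.9 with θ tied to k this way. Start at k = 2, θ = 36.3: P(X<56.1) ≈ 0.457.
Too low — raise k to concentrate. Iterating converges to k ≈ 10.9.
Then θ = 36.3/(10.9−1) ≈ 3.68.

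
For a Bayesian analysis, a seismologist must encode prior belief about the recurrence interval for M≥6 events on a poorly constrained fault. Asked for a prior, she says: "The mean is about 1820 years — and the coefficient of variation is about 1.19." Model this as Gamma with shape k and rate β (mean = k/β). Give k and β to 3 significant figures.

k ≈ 0.706, β ≈ 0.000388

For Gamma(k, rate β): mean = k/β, variance = k/β², so CV = 1/√k.
CV = 1.19, hence k = 1/CV² = 0.706.
Then β = k/mean = 0.706/1820 = 0.000388.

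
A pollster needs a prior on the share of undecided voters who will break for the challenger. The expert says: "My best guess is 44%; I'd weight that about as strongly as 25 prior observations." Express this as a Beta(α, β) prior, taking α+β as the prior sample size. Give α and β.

Under the effective-sample-size interpretation, Beta(α, β) has prior mean α/(α+β) and prior sample size α+β.
So α+β = 25 and α/(α+β) = 0.44, giving α = 0.44·25 = 11 and β = 25 − 11 = 14.

α = 11, β = 14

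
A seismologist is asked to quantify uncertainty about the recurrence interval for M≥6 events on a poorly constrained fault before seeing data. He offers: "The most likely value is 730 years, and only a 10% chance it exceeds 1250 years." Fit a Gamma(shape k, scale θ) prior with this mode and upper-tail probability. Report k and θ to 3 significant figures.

Gamma(k,θ) with k>1 has mode (k−1)θ, so θ = 730/(k−1).
Need P(X < 1250) = 0.9 with θ tied to k this way. Start at k = 2, θ = 730: P(X<1250) ≈ 0.511.
Too low — raise k to concentrate. Iterating converges to k ≈ 7.55.
Then θ = 730/(7.55−1) ≈ 111.

k ≈ 7.55, θ ≈ 111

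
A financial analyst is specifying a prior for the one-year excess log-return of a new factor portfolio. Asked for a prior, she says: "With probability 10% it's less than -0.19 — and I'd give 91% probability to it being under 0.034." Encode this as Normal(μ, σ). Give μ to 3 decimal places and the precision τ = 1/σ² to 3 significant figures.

μ = -0.081, τ = 137

For Normal(μ,σ), the p-quantile is μ + z_p·σ. Here z_{0.1} = -1.282, z_{0.91} = 1.341.
So -0.19 = μ − 1.282σ and 0.034 = μ + 1.341σ.
Subtracting: σ = (0.034 − -0.19)/(1.341 − (-1.282)) = 0.085.
Then μ = -0.19 − (-1.282)·0.085 = -0.081.
Precision τ = 1/σ² = 1/0.08542² = 137.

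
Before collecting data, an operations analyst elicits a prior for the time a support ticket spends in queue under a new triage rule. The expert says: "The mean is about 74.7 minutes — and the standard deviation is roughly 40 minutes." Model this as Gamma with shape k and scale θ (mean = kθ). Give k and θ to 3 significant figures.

For Gamma(k, scale θ): mean = kθ, variance = kθ², so CV = 1/√k.
CV = SD/mean = 40/74.7 = 0.5355, hence k = 1/CV² = 3.49.
Then θ = mean/k = 74.7/3.49 = 21.4.

k ≈ 3.49, θ ≈ 21.4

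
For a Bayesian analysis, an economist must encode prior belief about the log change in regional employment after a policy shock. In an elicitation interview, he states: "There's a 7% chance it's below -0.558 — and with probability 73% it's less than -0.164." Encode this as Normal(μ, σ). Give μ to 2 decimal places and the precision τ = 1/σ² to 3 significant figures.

μ = -0.28, τ = 28.1

For Normal(μ,σ), the p-quantile is μ + z_p·σ. Here z_{0.07} = -1.476, z_{0.73} = 0.6128.
So -0.558 = μ − 1.476σ and -0.164 = μ + 0.6128σ.
Subtracting: σ = (-0.164 − -0.558)/(0.6128 − (-1.476)) = 0.19.
Then μ = -0.558 − (-1.476)·0.19 = -0.28.
Precision τ = 1/σ² = 1/0.1886² = 28.1.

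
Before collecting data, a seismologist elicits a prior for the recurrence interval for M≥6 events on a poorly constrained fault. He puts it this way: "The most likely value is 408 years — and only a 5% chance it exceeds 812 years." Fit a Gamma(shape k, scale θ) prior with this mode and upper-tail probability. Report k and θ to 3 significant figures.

Gamma(k,θ) with k>1 has mode (k−1)θ, so θ = 408/(k−1).
Need P(X < 812) = 0.95 with θ tied to k this way. Start at k = 2, θ = 408: P(X<812) ≈ 0.591.
Too low — raise k to concentrate. Iterating converges to k ≈ 6.85.
Then θ = 408/(6.85−1) ≈ 69.7.

k ≈ 6.85, θ ≈ 69.7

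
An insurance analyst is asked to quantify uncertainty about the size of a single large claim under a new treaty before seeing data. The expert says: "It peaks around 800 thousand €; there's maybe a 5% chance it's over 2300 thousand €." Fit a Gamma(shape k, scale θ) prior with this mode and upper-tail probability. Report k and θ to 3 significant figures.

Gamma(k,θ) with k>1 has mode (k−1)θ, so θ = 800/(k−1).
Need P(X < 2300) = 0.95 with θ tied to k this way. Start at k = 2, θ = 800: P(X<2300) ≈ 0.781.
Too low — raise k to concentrate. Iterating converges to k ≈ 3.39.
Then θ = 800/(3.39−1) ≈ 335.

k ≈ 3.39, θ ≈ 335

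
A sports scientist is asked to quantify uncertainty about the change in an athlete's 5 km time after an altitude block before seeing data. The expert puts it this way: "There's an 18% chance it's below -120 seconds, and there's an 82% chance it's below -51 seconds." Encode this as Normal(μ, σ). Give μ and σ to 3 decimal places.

For Normal(μ,σ), the p-quantile is μ + z_p·σ. Here z_{0.18} = -0.9154, z_{0.82} = 0.9154.
So -120 = μ − 0.9154σ and -51 = μ + 0.9154σ.
Subtracting: σ = (-51 − -120)/(0.9154 − (-0.9154)) = 37.690.
Then μ = -120 − (-0.9154)·37.690 = -85.500.

μ = -85.500, σ = 37.690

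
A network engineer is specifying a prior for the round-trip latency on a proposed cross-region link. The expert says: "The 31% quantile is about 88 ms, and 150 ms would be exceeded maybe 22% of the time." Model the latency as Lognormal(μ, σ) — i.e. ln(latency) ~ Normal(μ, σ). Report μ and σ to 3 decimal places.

If T ~ Lognormal(μ,σ) then ln T ~ Normal(μ,σ), so the p-quantile of ln T is μ + z_p·σ.
ln(88) = 4.477 and ln(150) = 5.011; z_{0.31} = -0.4959, z_{0.78} = 0.7722.
σ = (5.011 − 4.477)/(0.7722 − (-0.4959)) = 0.421.
μ = 4.477 − (-0.4959)·0.421 = 4.686.

μ ≈ 4.686, σ ≈ 0.421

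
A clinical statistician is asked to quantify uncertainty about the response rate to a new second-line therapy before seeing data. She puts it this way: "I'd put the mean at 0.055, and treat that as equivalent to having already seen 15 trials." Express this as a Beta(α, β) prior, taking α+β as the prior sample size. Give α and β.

α = 0.825, β = 14.175

Under the effective-sample-size interpretation, Beta(α, β) has prior mean α/(α+β) and prior sample size α+β.
So α+β = 15 and α/(α+β) = 0.055, giving α = 0.055·15 = 0.825 and β = 15 − 0.825 = 14.175.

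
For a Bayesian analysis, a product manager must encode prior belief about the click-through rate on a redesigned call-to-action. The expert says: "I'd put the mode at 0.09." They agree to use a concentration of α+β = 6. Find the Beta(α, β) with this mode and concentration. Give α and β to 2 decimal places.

For α,β > 1 the Beta mode is (α−1)/(α+β−2). With α+β = 6, the mode is (α−1)/4.
Set (α−1)/4 = 0.09 → α = 1 + 0.09·4 = 1.36.
β = 6 − α = 4.64.

α = 1.36, β = 4.64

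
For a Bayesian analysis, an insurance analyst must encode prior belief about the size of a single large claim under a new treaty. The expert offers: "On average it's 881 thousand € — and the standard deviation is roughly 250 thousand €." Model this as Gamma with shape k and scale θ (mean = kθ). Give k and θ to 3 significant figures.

k ≈ 12.4, θ ≈ 70.9

For Gamma(k, scale θ): mean = kθ, variance = kθ², so CV = 1/√k.
CV = SD/mean = 250/881 = 0.2838, hence k = 1/CV² = 12.4.
Then θ = mean/k = 881/12.4 = 70.9.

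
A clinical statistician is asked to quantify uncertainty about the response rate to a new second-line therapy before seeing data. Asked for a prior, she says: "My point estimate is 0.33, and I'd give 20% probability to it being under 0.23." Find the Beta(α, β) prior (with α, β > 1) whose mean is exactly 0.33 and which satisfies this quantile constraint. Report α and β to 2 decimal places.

α ≈ 5.35, β ≈ 10.85

With mean 0.33 fixed, write α = 0.33s, β = 0.67s where s = α+β.
Need P(θ < 0.23) = 0.2 under Beta(0.33s, 0.67s). Normal approximation: (q−m)/√(m(1−m)/s) ≈ z_{0.2} = -0.842, so s ≈ 0.33·0.67·(-0.842)²/(0.23−0.33)² = 15.7.
At s = 15.7: P(θ<0.23) ≈ 0.205. Adjusting to match 0.2 gives s ≈ 16.20.
So α = 0.33·16.20 ≈ 5.35, β = 0.67·16.20 ≈ 10.85.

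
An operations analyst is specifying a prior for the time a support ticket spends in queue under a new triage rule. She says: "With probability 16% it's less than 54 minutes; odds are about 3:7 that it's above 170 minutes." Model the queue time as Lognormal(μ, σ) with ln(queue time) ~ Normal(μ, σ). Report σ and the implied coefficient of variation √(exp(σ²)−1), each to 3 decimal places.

σ ≈ 0.755, CV ≈ 0.877

If T ~ Lognormal(μ,σ) then ln T ~ Normal(μ,σ), so the p-quantile of ln T is μ + z_p·σ.
ln(54) = 3.989 and ln(170) = 5.136; z_{0.16} = -0.9945, z_{0.7} = 0.5244.
σ = (5.136 − 3.989)/(0.5244 − (-0.9945)) = 0.755.
μ = 3.989 − (-0.9945)·0.755 = 4.740.
CV = √(exp(σ²)−1) = √(exp(0.5701)−1) = 0.877.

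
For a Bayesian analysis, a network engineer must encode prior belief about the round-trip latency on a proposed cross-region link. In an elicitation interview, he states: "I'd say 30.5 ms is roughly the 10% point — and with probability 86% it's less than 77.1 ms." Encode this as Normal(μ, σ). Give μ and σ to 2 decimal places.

For Normal(μ,σ), the p-quantile is μ + z_p·σ. Here z_{0.1} = -1.282, z_{0.86} = 1.08.
So 30.5 = μ − 1.282σ and 77.1 = μ + 1.08σ.
Subtracting: σ = (77.1 − 30.5)/(1.08 − (-1.282)) = 19.73.
Then μ = 30.5 − (-1.282)·19.73 = 55.79.

μ = 55.79, σ = 19.73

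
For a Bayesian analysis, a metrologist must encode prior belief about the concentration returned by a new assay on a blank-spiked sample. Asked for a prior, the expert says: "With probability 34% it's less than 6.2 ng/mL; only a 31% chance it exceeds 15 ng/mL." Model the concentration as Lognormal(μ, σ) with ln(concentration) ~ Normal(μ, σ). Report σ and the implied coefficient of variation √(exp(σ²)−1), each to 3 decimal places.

If T ~ Lognormal(μ,σ) then ln T ~ Normal(μ,σ), so the p-quantile of ln T is μ + z_p·σ.
ln(6.2) = 1.825 and ln(15) = 2.708; z_{0.34} = -0.4125, z_{0.69} = 0.4959.
σ = (2.708 − 1.825)/(0.4959 − (-0.4125)) = 0.973.
μ = 1.825 − (-0.4125)·0.973 = 2.226.
CV = √(exp(σ²)−1) = √(exp(0.9461)−1) = 1.255.

σ ≈ 0.973, CV ≈ 1.255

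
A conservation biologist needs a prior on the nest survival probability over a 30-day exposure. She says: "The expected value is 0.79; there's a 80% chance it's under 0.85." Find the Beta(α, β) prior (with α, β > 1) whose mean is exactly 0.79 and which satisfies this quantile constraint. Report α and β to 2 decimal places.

α ≈ 26.74, β ≈ 7.11

With mean 0.79 fixed, write α = 0.79s, β = 0.21s where s = α+β.
Need P(θ < 0.85) = 0.8 under Beta(0.79s, 0.21s). Normal approximation: (q−m)/√(m(1−m)/s) ≈ z_{0.8} = 0.842, so s ≈ 0.79·0.21·(0.842)²/(0.85−0.79)² = 32.6.
At s = 32.6: P(θ<0.85) ≈ 0.795. Adjusting to match 0.8 gives s ≈ 33.85.
So α = 0.79·33.85 ≈ 26.74, β = 0.21·33.85 ≈ 7.11.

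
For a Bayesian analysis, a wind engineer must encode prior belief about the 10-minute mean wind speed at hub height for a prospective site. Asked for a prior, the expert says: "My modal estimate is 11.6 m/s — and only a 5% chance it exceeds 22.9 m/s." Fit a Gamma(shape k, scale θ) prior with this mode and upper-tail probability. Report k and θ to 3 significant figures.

k ≈ 7, θ ≈ 1.93

Gamma(k,θ) with k>1 has mode (k−1)θ, so θ = 11.6/(k−1).
Need P(X < 22.9) = 0.95 with θ tied to k this way. Start at k = 2, θ = 11.6: P(X<22.9) ≈ 0.587.
Too low — raise k to concentrate. Iterating converges to k ≈ 7.
Then θ = 11.6/(7−1) ≈ 1.93.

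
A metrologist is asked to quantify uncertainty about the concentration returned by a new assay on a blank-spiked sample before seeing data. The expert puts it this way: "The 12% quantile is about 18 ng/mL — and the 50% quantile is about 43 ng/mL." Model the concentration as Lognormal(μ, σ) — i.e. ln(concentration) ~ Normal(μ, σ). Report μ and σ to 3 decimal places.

If T ~ Lognormal(μ,σ) then ln T ~ Normal(μ,σ), so the p-quantile of ln T is μ + z_p·σ.
ln(18) = 2.89 and ln(43) = 3.761; z_{0.12} = -1.175, z_{0.5} = 0.
σ = (3.761 − 2.89)/(0 − (-1.175)) = 0.741.
μ = 2.89 − (-1.175)·0.741 = 3.761.

μ ≈ 3.761, σ ≈ 0.741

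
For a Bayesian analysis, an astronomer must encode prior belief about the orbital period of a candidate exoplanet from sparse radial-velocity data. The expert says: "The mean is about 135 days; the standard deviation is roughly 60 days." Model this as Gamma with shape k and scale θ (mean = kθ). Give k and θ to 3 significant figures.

k ≈ 5.06, θ ≈ 26.7

For Gamma(k, scale θ): mean = kθ, variance = kθ², so CV = 1/√k.
CV = SD/mean = 60/135 = 0.4444, hence k = 1/CV² = 5.06.
Then θ = mean/k = 135/5.06 = 26.7.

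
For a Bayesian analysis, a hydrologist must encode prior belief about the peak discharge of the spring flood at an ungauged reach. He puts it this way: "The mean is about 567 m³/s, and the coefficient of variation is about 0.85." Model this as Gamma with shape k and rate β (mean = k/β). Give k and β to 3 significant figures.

k ≈ 1.38, β ≈ 0.00244

For Gamma(k, rate β): mean = k/β, variance = k/β², so CV = 1/√k.
CV = 0.85, hence k = 1/CV² = 1.38.
Then β = k/mean = 1.38/567 = 0.00244.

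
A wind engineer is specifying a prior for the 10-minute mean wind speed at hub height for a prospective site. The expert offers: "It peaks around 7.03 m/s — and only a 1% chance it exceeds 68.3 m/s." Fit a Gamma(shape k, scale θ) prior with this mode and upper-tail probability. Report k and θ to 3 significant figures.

Gamma(k,θ) with k>1 has mode (k−1)θ, so θ = 7.03/(k−1).
Need P(X < 68.3) = 0.99 with θ tied to k this way. Start at k = 2, θ = 7.03: P(X<68.3) ≈ 0.999.
Too high — lower k to spread out. Iterating converges to k ≈ 1.61.
Then θ = 7.03/(1.61−1) ≈ 11.6.

k ≈ 1.61, θ ≈ 11.6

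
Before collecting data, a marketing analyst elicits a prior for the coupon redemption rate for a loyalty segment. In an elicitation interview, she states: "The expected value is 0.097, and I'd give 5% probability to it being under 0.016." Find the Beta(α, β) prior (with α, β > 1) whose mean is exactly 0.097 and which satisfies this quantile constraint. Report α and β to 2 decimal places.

With mean 0.097 fixed, write α = 0.097s, β = 0.903s where s = α+β.
Need P(θ < 0.016) = 0.05 under Beta(0.097s, 0.903s). Normal approximation: (q−m)/√(m(1−m)/s) ≈ z_{0.05} = -1.64, so s ≈ 0.097·0.903·(-1.64)²/(0.016−0.097)² = 36.1.
At s = 36.1: P(θ<0.016) ≈ 0.007. Adjusting to match 0.05 gives s ≈ 18.48.
So α = 0.097·18.48 ≈ 1.79, β = 0.903·18.48 ≈ 16.68.

α ≈ 1.79, β ≈ 16.68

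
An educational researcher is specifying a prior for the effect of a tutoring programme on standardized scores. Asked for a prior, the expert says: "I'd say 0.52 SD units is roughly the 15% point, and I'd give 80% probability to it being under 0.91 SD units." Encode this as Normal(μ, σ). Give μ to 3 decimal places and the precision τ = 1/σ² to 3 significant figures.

For Normal(μ,σ), the p-quantile is μ + z_p·σ. Here z_{0.15} = -1.036, z_{0.8} = 0.8416.
So 0.52 = μ − 1.036σ and 0.91 = μ + 0.8416σ.
Subtracting: σ = (0.91 − 0.52)/(0.8416 − (-1.036)) = 0.208.
Then μ = 0.52 − (-1.036)·0.208 = 0.735.
Precision τ = 1/σ² = 1/0.2077² = 23.2.

μ = 0.735, τ = 23.2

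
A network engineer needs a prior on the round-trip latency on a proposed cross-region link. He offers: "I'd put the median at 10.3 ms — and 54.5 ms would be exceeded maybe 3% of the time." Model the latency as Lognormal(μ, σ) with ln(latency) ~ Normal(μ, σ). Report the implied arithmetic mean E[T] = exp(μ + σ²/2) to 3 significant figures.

If T ~ Lognormal(μ,σ) then ln T ~ Normal(μ,σ), so the p-quantile of ln T is μ + z_p·σ.
ln(10.3) = 2.332 and ln(54.5) = 3.998; z_{0.5} = 0, z_{0.97} = 1.881.
σ = (3.998 − 2.332)/(1.881 − (0)) = 0.886.
μ = 2.332 − (0)·0.886 = 2.332.
E[T] = exp(μ + σ²/2) = exp(2.332 + 0.3923) = 15.2 ms.

E[T] ≈ 15.2 ms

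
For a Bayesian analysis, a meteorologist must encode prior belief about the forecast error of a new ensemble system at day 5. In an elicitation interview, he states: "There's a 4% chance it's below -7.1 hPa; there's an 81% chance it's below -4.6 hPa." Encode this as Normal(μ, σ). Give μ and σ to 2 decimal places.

μ = -5.43, σ = 0.95

The p-quantile of Normal(μ,σ) is μ + z_p·σ, with z_{0.04} = -1.751 and z_{0.81} = 0.8779.
Eliminate σ: μ = (z₂·x₁ − z₁·x₂)/(z₂ − z₁) = (0.8779·-7.1 − (-1.751)·-4.6)/2.629 = -5.43.
Then σ = (x₂ − x₁)/(z₂ − z₁) = (-4.6 − -7.1)/2.629 = 0.95.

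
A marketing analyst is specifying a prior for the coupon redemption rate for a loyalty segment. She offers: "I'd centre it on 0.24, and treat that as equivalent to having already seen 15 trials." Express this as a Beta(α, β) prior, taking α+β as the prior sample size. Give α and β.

Under the effective-sample-size interpretation, Beta(α, β) has prior mean α/(α+β) and prior sample size α+β.
So α+β = 15 and α/(α+β) = 0.24, giving α = 0.24·15 = 3.6 and β = 15 − 3.6 = 11.4.

α = 3.6, β = 11.4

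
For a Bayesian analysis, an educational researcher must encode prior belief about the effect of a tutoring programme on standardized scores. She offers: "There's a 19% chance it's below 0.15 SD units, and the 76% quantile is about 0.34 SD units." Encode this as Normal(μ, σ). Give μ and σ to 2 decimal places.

For Normal(μ,σ), the p-quantile is μ + z_p·σ. Here z_{0.19} = -0.8779, z_{0.76} = 0.7063.
So 0.15 = μ − 0.8779σ and 0.34 = μ + 0.7063σ.
Subtracting: σ = (0.34 − 0.15)/(0.7063 − (-0.8779)) = 0.12.
Then μ = 0.15 − (-0.8779)·0.12 = 0.26.

μ = 0.26, σ = 0.12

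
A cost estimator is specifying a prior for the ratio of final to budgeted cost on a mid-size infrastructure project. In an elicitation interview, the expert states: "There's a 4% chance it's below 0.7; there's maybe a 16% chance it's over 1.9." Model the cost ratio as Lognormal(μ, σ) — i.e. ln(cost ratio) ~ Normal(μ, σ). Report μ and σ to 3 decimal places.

If T ~ Lognormal(μ,σ) then ln T ~ Normal(μ,σ), so the p-quantile of ln T is μ + z_p·σ.
ln(0.7) = -0.3567 and ln(1.9) = 0.6419; z_{0.04} = -1.751, z_{0.84} = 0.9945.
σ = (0.6419 − -0.3567)/(0.9945 − (-1.751)) = 0.364.
μ = -0.3567 − (-1.751)·0.364 = 0.280.

μ ≈ 0.280, σ ≈ 0.364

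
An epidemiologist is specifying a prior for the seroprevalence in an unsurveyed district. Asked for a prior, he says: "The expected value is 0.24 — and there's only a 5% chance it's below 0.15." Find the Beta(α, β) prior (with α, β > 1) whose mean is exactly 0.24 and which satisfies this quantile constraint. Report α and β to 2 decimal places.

α ≈ 12.65, β ≈ 40.06

With mean 0.24 fixed, write α = 0.24s, β = 0.76s where s = α+β.
Need P(θ < 0.15) = 0.05 under Beta(0.24s, 0.76s). Normal approximation: (q−m)/√(m(1−m)/s) ≈ z_{0.05} = -1.64, so s ≈ 0.24·0.76·(-1.64)²/(0.15−0.24)² = 60.9.
At s = 60.9: P(θ<0.15) ≈ 0.038. Adjusting to match 0.05 gives s ≈ 52.71.
So α = 0.24·52.71 ≈ 12.65, β = 0.76·52.71 ≈ 40.06.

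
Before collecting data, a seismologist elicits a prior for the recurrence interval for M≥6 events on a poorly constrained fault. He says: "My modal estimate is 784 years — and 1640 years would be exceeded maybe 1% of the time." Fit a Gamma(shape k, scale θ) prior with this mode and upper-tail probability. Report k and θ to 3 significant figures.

Gamma(k,θ) with k>1 has mode (k−1)θ, so θ = 784/(k−1).
Need P(X < 1640) = 0.99 with θ tied to k this way. Start at k = 2, θ = 784: P(X<1640) ≈ 0.618.
Too low — raise k to concentrate. Iterating converges to k ≈ 9.94.
Then θ = 784/(9.94−1) ≈ 87.7.

k ≈ 9.94, θ ≈ 87.7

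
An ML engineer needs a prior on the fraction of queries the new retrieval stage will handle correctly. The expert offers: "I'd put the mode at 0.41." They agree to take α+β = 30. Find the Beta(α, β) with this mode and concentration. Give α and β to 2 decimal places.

For α,β > 1 the Beta mode is (α−1)/(α+β−2). With α+β = 30, the mode is (α−1)/28.
Set (α−1)/28 = 0.41 → α = 1 + 0.41·28 = 12.48.
β = 30 − α = 17.52.

α = 12.48, β = 17.52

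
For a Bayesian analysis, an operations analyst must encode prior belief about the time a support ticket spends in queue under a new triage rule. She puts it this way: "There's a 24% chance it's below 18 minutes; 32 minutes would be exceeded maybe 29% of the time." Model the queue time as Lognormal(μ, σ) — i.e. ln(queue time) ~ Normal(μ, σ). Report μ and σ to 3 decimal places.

μ ≈ 3.213, σ ≈ 0.457

If T ~ Lognormal(μ,σ) then ln T ~ Normal(μ,σ), so the p-quantile of ln T is μ + z_p·σ.
ln(18) = 2.89 and ln(32) = 3.466; z_{0.24} = -0.7063, z_{0.71} = 0.5534.
σ = (3.466 − 2.89)/(0.5534 − (-0.7063)) = 0.457.
μ = 2.89 − (-0.7063)·0.457 = 3.213.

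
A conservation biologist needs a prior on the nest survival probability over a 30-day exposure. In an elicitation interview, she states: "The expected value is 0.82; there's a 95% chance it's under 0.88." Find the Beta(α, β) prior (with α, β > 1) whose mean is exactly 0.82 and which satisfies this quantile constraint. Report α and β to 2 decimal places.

With mean 0.82 fixed, write α = 0.82s, β = 0.18s where s = α+β.
Need P(θ < 0.88) = 0.95 under Beta(0.82s, 0.18s). Normal approximation: (q−m)/√(m(1−m)/s) ≈ z_{0.95} = 1.64, so s ≈ 0.82·0.18·(1.64)²/(0.88−0.82)² = 110.9.
At s = 110.9: P(θ<0.88) ≈ 0.962. Adjusting to match 0.95 gives s ≈ 96.64.
So α = 0.82·96.64 ≈ 79.25, β = 0.18·96.64 ≈ 17.40.

α ≈ 79.25, β ≈ 17.40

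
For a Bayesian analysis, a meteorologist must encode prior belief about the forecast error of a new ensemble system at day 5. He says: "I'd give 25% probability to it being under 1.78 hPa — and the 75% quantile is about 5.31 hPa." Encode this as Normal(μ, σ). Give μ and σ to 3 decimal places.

The p-quantile of Normal(μ,σ) is μ + z_p·σ, with z_{0.25} = -0.6745 and z_{0.75} = 0.6745.
Eliminate σ: μ = (z₂·x₁ − z₁·x₂)/(z₂ − z₁) = (0.6745·1.78 − (-0.6745)·5.31)/1.349 = 3.545.
Then σ = (x₂ − x₁)/(z₂ − z₁) = (5.31 − 1.78)/1.349 = 2.617.

μ = 3.545, σ = 2.617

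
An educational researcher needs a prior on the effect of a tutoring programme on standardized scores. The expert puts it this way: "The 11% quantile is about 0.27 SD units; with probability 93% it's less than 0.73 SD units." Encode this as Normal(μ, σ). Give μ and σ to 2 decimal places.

For Normal(μ,σ), the p-quantile is μ + z_p·σ. Here z_{0.11} = -1.227, z_{0.93} = 1.476.
So 0.27 = μ − 1.227σ and 0.73 = μ + 1.476σ.
Subtracting: σ = (0.73 − 0.27)/(1.476 − (-1.227)) = 0.17.
Then μ = 0.27 − (-1.227)·0.17 = 0.48.

μ = 0.48, σ = 0.17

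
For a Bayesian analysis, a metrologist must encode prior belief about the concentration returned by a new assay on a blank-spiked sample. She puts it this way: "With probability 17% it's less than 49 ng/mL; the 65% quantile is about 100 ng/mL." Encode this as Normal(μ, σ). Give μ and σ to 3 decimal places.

The p-quantile of Normal(μ,σ) is μ + z_p·σ, with z_{0.17} = -0.9542 and z_{0.65} = 0.3853.
Eliminate σ: μ = (z₂·x₁ − z₁·x₂)/(z₂ − z₁) = (0.3853·49 − (-0.9542)·100)/1.339 = 85.329.
Then σ = (x₂ − x₁)/(z₂ − z₁) = (100 − 49)/1.339 = 38.074.

μ = 85.329, σ = 38.074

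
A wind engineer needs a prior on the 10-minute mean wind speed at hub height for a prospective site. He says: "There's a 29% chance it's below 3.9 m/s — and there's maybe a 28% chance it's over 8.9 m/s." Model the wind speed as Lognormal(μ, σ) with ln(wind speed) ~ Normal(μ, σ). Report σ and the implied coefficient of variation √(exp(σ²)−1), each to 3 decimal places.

σ ≈ 0.726, CV ≈ 0.833

If T ~ Lognormal(μ,σ) then ln T ~ Normal(μ,σ), so the p-quantile of ln T is μ + z_p·σ.
ln(3.9) = 1.361 and ln(8.9) = 2.186; z_{0.29} = -0.5534, z_{0.72} = 0.5828.
σ = (2.186 − 1.361)/(0.5828 − (-0.5534)) = 0.726.
μ = 1.361 − (-0.5534)·0.726 = 1.763.
CV = √(exp(σ²)−1) = √(exp(0.5273)−1) = 0.833.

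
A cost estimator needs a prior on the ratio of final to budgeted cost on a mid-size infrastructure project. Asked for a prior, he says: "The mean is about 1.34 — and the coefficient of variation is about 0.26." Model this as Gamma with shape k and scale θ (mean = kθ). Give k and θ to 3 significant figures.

For Gamma(k, scale θ): mean = kθ, variance = kθ², so CV = 1/√k.
CV = 0.26, hence k = 1/CV² = 14.8.
Then θ = mean/k = 1.34/14.8 = 0.0906.

k ≈ 14.8, θ ≈ 0.0906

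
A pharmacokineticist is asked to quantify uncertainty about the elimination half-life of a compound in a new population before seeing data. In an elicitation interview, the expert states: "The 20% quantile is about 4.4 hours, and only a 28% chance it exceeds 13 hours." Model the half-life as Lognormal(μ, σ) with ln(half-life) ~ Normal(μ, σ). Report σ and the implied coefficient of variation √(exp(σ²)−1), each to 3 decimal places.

σ ≈ 0.761, CV ≈ 0.885

If T ~ Lognormal(μ,σ) then ln T ~ Normal(μ,σ), so the p-quantile of ln T is μ + z_p·σ.
ln(4.4) = 1.482 and ln(13) = 2.565; z_{0.2} = -0.8416, z_{0.72} = 0.5828.
σ = (2.565 − 1.482)/(0.5828 − (-0.8416)) = 0.761.
μ = 1.482 − (-0.8416)·0.761 = 2.122.
CV = √(exp(σ²)−1) = √(exp(0.5784)−1) = 0.885.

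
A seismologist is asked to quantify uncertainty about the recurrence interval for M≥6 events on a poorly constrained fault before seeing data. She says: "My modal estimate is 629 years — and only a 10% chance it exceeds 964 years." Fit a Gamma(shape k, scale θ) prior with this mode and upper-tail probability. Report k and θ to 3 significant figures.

Gamma(k,θ) with k>1 has mode (k−1)θ, so θ = 629/(k−1).
Need P(X < 964) = 0.9 with θ tied to k this way. Start at k = 2, θ = 629: P(X<964) ≈ 0.453.
Too low — raise k to concentrate. Iterating converges to k ≈ 11.2.
Then θ = 629/(11.2−1) ≈ 61.4.

k ≈ 11.2, θ ≈ 61.4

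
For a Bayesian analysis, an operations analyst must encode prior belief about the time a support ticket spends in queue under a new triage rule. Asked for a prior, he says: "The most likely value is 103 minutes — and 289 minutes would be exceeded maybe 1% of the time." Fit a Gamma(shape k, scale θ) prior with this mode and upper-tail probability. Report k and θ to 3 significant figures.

k ≈ 5.3, θ ≈ 24

Gamma(k,θ) with k>1 has mode (k−1)θ, so θ = 103/(k−1).
Need P(X < 289) = 0.99 with θ tied to k this way. Start at k = 2, θ = 103: P(X<289) ≈ 0.770.
Too low — raise k to concentrate. Iterating converges to k ≈ 5.3.
Then θ = 103/(5.3−1) ≈ 24.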